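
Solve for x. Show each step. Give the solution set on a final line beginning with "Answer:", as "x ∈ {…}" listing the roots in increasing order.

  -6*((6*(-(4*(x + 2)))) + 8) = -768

Step 1. [-6*((6*(-(4*(x + 2)))) + 8) = -768] leading coefficient -6: divide by -6 ⇒ div: (6*(-(4*(x + 2)))) + 8 = 128.
Step 2. [(6*(-(4*(x + 2)))) + 8 = 128] 8 comes off first (subtract 8), so sub: 6*(-(4*(x + 2))) = 120.
Step 3. [6*(-(4*(x + 2))) = 120] 6 out front; divide by 6. So div: -(4*(x + 2)) = 20.
Step 4. [-(4*(x + 2)) = 20] leading − — multiply by −1, so neg: 4*(x + 2) = -20.
Step 5. [4*(x + 2) = -20] 4 out front; divide by 4. So div: x + 2 = -5.
Step 6. [x + 2 = -5] peel the +2: subtract 2 from each side. So sub: x = -7.

Answer: x ∈ {-7}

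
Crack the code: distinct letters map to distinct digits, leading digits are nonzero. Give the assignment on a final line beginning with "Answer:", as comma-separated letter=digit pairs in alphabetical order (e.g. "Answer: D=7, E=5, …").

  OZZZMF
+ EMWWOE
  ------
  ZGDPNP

Step 1. [col 1: F + E ≡ P (mod 10)] several values work for P in column 1 (F + E ≡ P (mod 10), carry-in 0); try P=3. So P=3.
Step 2. [col 1: F + E ≡ P (mod 10)] E=7 is one option consistent with column 1 (F + E ≡ P (mod 10), carry-in 0) — take it. So E=7.
Step 3. [col 1: F + E ≡ P (mod 10)] column 1: given E=7, P=3, carry-in 0, and digits 3,7 already taken and all letters distinct, F+E≡P (mod 10) forces F=6, so F=6.
Step 4. [col 2: M + O ≡ N (mod 10)] no forcing yet in column 2 (carry-in 1); N=2 is free and consistent — try it, so N=2.
Step 5. [col 2: M + O ≡ N (mod 10)] M=0 is one option consistent with column 2 (M + O ≡ N (mod 10), carry-in 1) — take it ⇒ M=0.
Step 6. [col 2: M + O ≡ N (mod 10)] column 2 reads M+O+carry(1)=N with M=0, N=2; with digits 0,2,3,6,7 already taken and all letters distinct, the only value for O is 1 ⇒ O=1.
Step 7. [col 3: Z + W ≡ P (mod 10)] several values work for W in column 3 (Z + W ≡ P (mod 10), carry-in 0); try W=5 ⇒ W=5.
Step 8. [col 3: Z + W ≡ P (mod 10)] column 3: given W=5, P=3, carry-in 0, and digits 0,1,2,3,5,6,7 already taken and all letters distinct, Z+W≡P (mod 10) forces Z=8, so Z=8.
Step 9. [col 4: Z + W ≡ D (mod 10)] column 4: given Z=8, W=5, carry-in 1, and digits 0,1,2,3,5,6,7,8 already taken and all letters distinct, Z+W≡D (mod 10) forces D=4 ⇒ D=4.
Step 10. [col 5: Z + M ≡ G (mod 10)] in column 5 we have Z+M≡G with carry-in 1; given Z=8, M=0 and digits 0,1,2,3,4,5,6,7,8 already taken and all letters distinct, that pins G to 9 ⇒ G=9.

Answer: D=4, E=7, F=6, G=9, M=0, N=2, O=1, P=3, W=5, Z=8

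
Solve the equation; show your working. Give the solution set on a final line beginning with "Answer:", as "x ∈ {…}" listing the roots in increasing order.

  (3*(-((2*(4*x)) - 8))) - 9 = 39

Step 1. [(3*(-((2*(4*x)) - 8))) - 9 = 39] common factor 3 (LHS and 39) — divide through, so factor: (-((2*(4*x)) - 8)) - 3 = 13.
Step 2. [(-((2*(4*x)) - 8)) - 3 = 13] the outer -3 inverts by adding 3 ⇒ sub: -((2*(4*x)) - 8) = 16.
Step 3. [-((2*(4*x)) - 8) = 16] leading − — multiply by −1 ⇒ neg: (2*(4*x)) - 8 = -16.
Step 4. [(2*(4*x)) - 8 = -16] common factor 2 (LHS and -16) — divide through. So factor: (4*x) - 4 = -8.
Step 5. [(4*x) - 4 = -8] 4 | LHS and 4 | -8: pull 4 out ⇒ factor: x - 1 = -2.
Step 6. [x - 1 = -2] peel the -1: add 1 from each side, so sub: x = -1.

Answer: x ∈ {-1}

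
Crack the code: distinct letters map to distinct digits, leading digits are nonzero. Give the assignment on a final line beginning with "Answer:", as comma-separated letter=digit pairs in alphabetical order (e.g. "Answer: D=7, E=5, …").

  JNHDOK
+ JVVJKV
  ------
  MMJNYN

Step 1. [col 1: K + V ≡ N (mod 10)] several values work for V in column 1 (K + V ≡ N (mod 10), carry-in 0); try V=1 ⇒ V=1.
Step 2. [col 1: K + V ≡ N (mod 10)] N=7 is one option consistent with column 1 (K + V ≡ N (mod 10), carry-in 0) — take it, so N=7.
Step 3. [col 1: K + V ≡ N (mod 10)] in column 1 we have K+V≡N with carry-in 0; given V=1, N=7 and digits 1,7 already taken and all letters distinct, that pins K to 6, so K=6.
Step 4. [col 2: O + K ≡ Y (mod 10)] no forcing yet in column 2 (carry-in 0); Y=5 is free and consistent — try it. So Y=5.
Step 5. [col 2: O + K ≡ Y (mod 10)] from column 2 (K=6, Y=5, carry-in 0, digits 1,5,6,7 already taken and all letters distinct): O must equal 9. So O=9.
Step 6. [col 3: D + J ≡ N (mod 10)] no forcing yet in column 3 (carry-in 1); D=2 is free and consistent — try it. So D=2.
Step 7. [col 3: D + J ≡ N (mod 10)] in column 3 we have D+J≡N with carry-in 1; given D=2, N=7 and digits 1,2,5,6,7,9 already taken and all letters distinct, that pins J to 4. So J=4.
Step 8. [col 4: H + V ≡ J (mod 10)] column 4 reads H+V+carry(0)=J with V=1, J=4; with digits 1,2,4,5,6,7,9 already taken and all letters distinct, the only value for H is 3, so H=3.
Step 9. [col 5: N + V ≡ M (mod 10)] in column 5 we have N+V≡M with carry-in 0; given N=7, V=1 and digits 1,2,3,4,5,6,7,9 already taken and all letters distinct, that pins M to 8, so M=8.

Answer: D=2, H=3, J=4, K=6, M=8, N=7, O=9, V=1, Y=5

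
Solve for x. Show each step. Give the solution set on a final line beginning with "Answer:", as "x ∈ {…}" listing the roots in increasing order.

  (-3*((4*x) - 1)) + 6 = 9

Step 1. [(-3*((4*x) - 1)) + 6 = 9] -3 divides every term; factor it out ⇒ factor: ((4*x) - 1) - 2 = -3.
Step 2. [((4*x) - 1) - 2 = -3] 2 comes off first (add 2), so sub: (4*x) - 1 = -1.
Step 3. [(4*x) - 1 = -1] the outer -1 inverts by adding 1. So sub: 4*x = 0.
Step 4. [4*x = 0] 4 out front; divide by 4. So div: x = 0.

Answer: x ∈ {0}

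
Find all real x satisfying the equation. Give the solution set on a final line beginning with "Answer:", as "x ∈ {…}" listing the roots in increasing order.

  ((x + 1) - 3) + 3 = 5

Step 1. [((x + 1) - 3) + 3 = 5] subtract 3: x sits inside (… + 3), so sub: (x + 1) - 3 = 2.
Step 2. [(x + 1) - 3 = 2] add 3: x sits inside (… - 3). So sub: x + 1 = 5.
Step 3. [x + 1 = 5] +1 is outermost — subtract 1 both sides, so sub: x = 4.

Answer: x ∈ {4}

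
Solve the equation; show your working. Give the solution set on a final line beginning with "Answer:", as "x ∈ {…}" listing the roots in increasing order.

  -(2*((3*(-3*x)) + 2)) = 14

Step 1. [-(2*((3*(-3*x)) + 2)) = 14] LHS negated; negate both sides. So neg: 2*((3*(-3*x)) + 2) = -14.
Step 2. [2*((3*(-3*x)) + 2) = -14] 2·(inner) — divide through by 2, so div: (3*(-3*x)) + 2 = -7.
Step 3. [(3*(-3*x)) + 2 = -7] peel the +2: subtract 2 from each side ⇒ sub: 3*(-3*x) = -9.
Step 4. [3*(-3*x) = -9] leading coefficient 3: divide by 3 ⇒ div: -3*x = -3.
Step 5. [-3*x = -3] LHS = -3·(…); ÷-3 both sides, so div: x = 1.

Answer: x ∈ {1}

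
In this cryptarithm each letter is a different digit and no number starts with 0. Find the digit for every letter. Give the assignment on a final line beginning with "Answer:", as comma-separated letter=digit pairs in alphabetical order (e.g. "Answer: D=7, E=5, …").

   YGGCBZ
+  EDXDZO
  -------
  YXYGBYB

Step 1. [col 1: Z + O ≡ B (mod 10)] Z=2 is one option consistent with column 1 (Z + O ≡ B (mod 10), carry-in 0) — take it ⇒ Z=2.
Step 2. [col 1: Z + O ≡ B (mod 10)] no forcing yet in column 1 (carry-in 0); O=7 is free and consistent — try it, so O=7.
Step 3. [Y] the sum has 7 digits but both addends have 6; that extra leading digit Y is the final carry, namely 1 ⇒ Y=1.
Step 4. [col 1: Z + O ≡ B (mod 10)] column 1 reads Z+O+carry(0)=B with Z=2, O=7; with digits 1,2,7 already taken and all letters distinct, the only value for B is 9, so B=9.
Step 5. [col 3: C + D ≡ B (mod 10)] several values work for D in column 3 (C + D ≡ B (mod 10), carry-in 1); try D=5. So D=5.
Step 6. [col 3: C + D ≡ B (mod 10)] in column 3 we have C+D≡B with carry-in 1; given D=5, B=9 and digits 1,2,5,7,9 already taken and all letters distinct, that pins C to 3. So C=3.
Step 7. [col 4: G + X ≡ G (mod 10)] from column 4 (nothing yet, carry-in 0, digits 1,2,3,5,7,9 already taken and all letters distinct): X must equal 0. So X=0.
Step 8. [col 4: G + X ≡ G (mod 10)] several values work for G in column 4 (G + X ≡ G (mod 10), carry-in 0); try G=6, so G=6.
Step 9. [col 6: Y + E ≡ X (mod 10)] column 6: given Y=1, X=0, carry-in 1, and digits 0,1,2,3,5,6,7,9 already taken and all letters distinct, Y+E≡X (mod 10) forces E=8 ⇒ E=8.

Answer: B=9, C=3, D=5, E=8, G=6, O=7, X=0, Y=1, Z=2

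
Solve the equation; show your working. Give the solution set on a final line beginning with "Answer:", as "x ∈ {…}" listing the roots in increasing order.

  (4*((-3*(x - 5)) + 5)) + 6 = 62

Step 1. [(4*((-3*(x - 5)) + 5)) + 6 = 62] peel the +6: subtract 6 from each side, so sub: 4*((-3*(x - 5)) + 5) = 56.
Step 2. [4*((-3*(x - 5)) + 5) = 56] LHS = 4·(…); ÷4 both sides. So div: (-3*(x - 5)) + 5 = 14.
Step 3. [(-3*(x - 5)) + 5 = 14] subtract 5: x sits inside (… + 5). So sub: -3*(x - 5) = 9.
Step 4. [-3*(x - 5) = 9] -3 out front; divide by -3, so div: x - 5 = -3.
Step 5. [x - 5 = -3] 5 comes off first (add 5), so sub: x = 2.

Answer: x ∈ {2}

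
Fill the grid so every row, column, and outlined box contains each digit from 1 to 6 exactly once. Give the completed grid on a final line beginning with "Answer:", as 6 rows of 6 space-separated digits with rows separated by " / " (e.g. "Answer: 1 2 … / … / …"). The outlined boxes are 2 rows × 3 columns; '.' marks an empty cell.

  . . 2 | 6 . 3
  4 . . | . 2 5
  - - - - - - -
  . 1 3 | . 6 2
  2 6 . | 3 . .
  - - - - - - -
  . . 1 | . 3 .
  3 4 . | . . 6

Step 1. [r6c3∈{5}] r6c3's peers cover all but 5, so r6c3=5.
Step 2. [r3c4∈{4,5}] 4 has one home in row 3: r3c4 ⇒ r3c4=4.
Step 3. [r6c5∈{1}] r6c5's peers cover all but 1. So r6c5=1.
Step 4. [r5c4∈{2,5}] in row 5, 5 fits only at r5c4, so r5c4=5.
Step 5. [r1c1∈{1,5}] 1 has one home in row 1: r1c1, so r1c1=1.
Step 6. [r4c5∈{5}] r4c5's peers cover all but 5. So r4c5=5.
Step 7. [r5c1∈{6}] r5c1's peers cover all but 6 ⇒ r5c1=6.
Step 8. [r1c2∈{5}] r1c2's peers cover all but 5. So r1c2=5.
Step 9. [r5c6∈{4}] nothing but 4 survives at r5c6, so r5c6=4.
Step 10. [r4c6∈{1}] r4c6 is down to just 1 ⇒ r4c6=1.
Step 11. [r5c2∈{2}] nothing but 2 survives at r5c2. So r5c2=2.
Step 12. [r4c3∈{4}] r4c3's peers cover all but 4. So r4c3=4.
Step 13. [r1c5∈{4}] r1c5's peers cover all but 4, so r1c5=4.
Step 14. [r6c4∈{2}] r6c4 is down to just 2, so r6c4=2.
Step 15. [r2c4∈{1}] r2c4 is down to just 1. So r2c4=1.
Step 16. [r2c3∈{6}] r2c3's peers cover all but 6. So r2c3=6.
Step 17. [r2c2∈{3}] only 3 remains possible at r2c2 ⇒ r2c2=3.
Step 18. [r3c1∈{5}] only 5 remains possible at r3c1, so r3c1=5.

Answer: 1 5 2 6 4 3 / 4 3 6 1 2 5 / 5 1 3 4 6 2 / 2 6 4 3 5 1 / 6 2 1 5 3 4 / 3 4 5 2 1 6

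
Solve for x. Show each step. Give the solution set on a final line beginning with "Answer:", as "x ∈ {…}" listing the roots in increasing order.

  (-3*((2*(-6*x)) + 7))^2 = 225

Step 1. [(-3*((2*(-6*x)) + 7))^2 = 225] 225 ≥ 0, LHS is (·)² — take ±√. So sqrt: -3*((2*(-6*x)) + 7) = 15 or -15.
Step 2. [-3*((2*(-6*x)) + 7) = 15 or -15] divide by the outer -3 ⇒ div: (2*(-6*x)) + 7 = -5 or 5.
Step 3. [(2*(-6*x)) + 7 = -5 or 5] subtract 7: x sits inside (… + 7). So sub: 2*(-6*x) = -12 or -2.
Step 4. [2*(-6*x) = -12 or -2] divide by the outer 2, so div: -6*x = -6 or -1.
Step 5. [-6*x = -6 or -1] -6 out front; divide by -6 ⇒ div: x = 1 or 1/6.

Answer: x ∈ {1/6, 1}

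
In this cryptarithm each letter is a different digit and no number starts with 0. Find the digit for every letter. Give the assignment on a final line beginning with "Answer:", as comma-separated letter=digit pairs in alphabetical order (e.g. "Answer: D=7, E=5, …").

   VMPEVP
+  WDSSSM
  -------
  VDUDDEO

Step 1. [col 1: P + M ≡ O (mod 10)] column 1 (P + M ≡ O (mod 10), carry-in 0) doesn't pin M yet; pick M=7 and continue ⇒ M=7.
Step 2. [V] adding two 6-digit numbers gives at most 6+1 digits, and here it does — V is that final carry and must be 1, so V=1.
Step 3. [col 1: P + M ≡ O (mod 10)] O=2 is one option consistent with column 1 (P + M ≡ O (mod 10), carry-in 0) — take it, so O=2.
Step 4. [col 1: P + M ≡ O (mod 10)] in column 1 we have P+M≡O with carry-in 0; given M=7, O=2 and digits 1,2,7 already taken and all letters distinct, that pins P to 5 ⇒ P=5.
Step 5. [col 2: V + S ≡ E (mod 10)] several values work for E in column 2 (V + S ≡ E (mod 10), carry-in 1); try E=6. So E=6.
Step 6. [col 2: V + S ≡ E (mod 10)] column 2 reads V+S+carry(1)=E with V=1, E=6; with digits 1,2,5,6,7 already taken and all letters distinct, the only value for S is 4. So S=4.
Step 7. [col 3: E + S ≡ D (mod 10)] column 3: given E=6, S=4, carry-in 0, and digits 1,2,4,5,6,7 already taken and all letters distinct, E+S≡D (mod 10) forces D=0. So D=0.
Step 8. [col 5: M + D ≡ U (mod 10)] in column 5 we have M+D≡U with carry-in 1; given M=7, D=0 and digits 0,1,2,4,5,6,7 already taken and all letters distinct, that pins U to 8 ⇒ U=8.
Step 9. [col 6: V + W ≡ D (mod 10)] from column 6 (V=1, D=0, carry-in 0, digits 0,1,2,4,5,6,7,8 already taken and all letters distinct): W must equal 9. So W=9.

Answer: D=0, E=6, M=7, O=2, P=5, S=4, U=8, V=1, W=9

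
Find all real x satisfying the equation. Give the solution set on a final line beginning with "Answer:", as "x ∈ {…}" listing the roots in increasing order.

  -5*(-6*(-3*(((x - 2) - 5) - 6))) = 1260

Step 1. [-5*(-6*(-3*(((x - 2) - 5) - 6))) = 1260] divide by the outer -5, so div: -6*(-3*(((x - 2) - 5) - 6)) = -252.
Step 2. [-6*(-3*(((x - 2) - 5) - 6)) = -252] divide by the outer -6, so div: -3*(((x - 2) - 5) - 6) = 42.
Step 3. [-3*(((x - 2) - 5) - 6) = 42] leading coefficient -3: divide by -3, so div: ((x - 2) - 5) - 6 = -14.
Step 4. [((x - 2) - 5) - 6 = -14] 6 comes off first (add 6) ⇒ sub: (x - 2) - 5 = -8.
Step 5. [(x - 2) - 5 = -8] peel the -5: add 5 from each side, so sub: x - 2 = -3.
Step 6. [x - 2 = -3] the outer -2 inverts by adding 2. So sub: x = -1.

Answer: x ∈ {-1}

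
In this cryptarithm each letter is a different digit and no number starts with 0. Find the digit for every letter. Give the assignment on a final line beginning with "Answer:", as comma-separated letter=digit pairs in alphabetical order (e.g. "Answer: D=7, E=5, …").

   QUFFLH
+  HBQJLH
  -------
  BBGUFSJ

Step 1. [B] adding two 6-digit numbers gives at most 6+1 digits, and here it does — B is that final carry and must be 1. So B=1.
Step 2. [col 1: H + H ≡ J (mod 10)] no forcing yet in column 1 (carry-in 0); J=0 is free and consistent — try it. So J=0.
Step 3. [col 1: H + H ≡ J (mod 10)] in column 1 we have H+H≡J with carry-in 0; given J=0 and digits 0,1 already taken and all letters distinct, that pins H to 5, so H=5.
Step 4. [col 2: L + L ≡ S (mod 10)] several values work for S in column 2 (L + L ≡ S (mod 10), carry-in 1); try S=7. So S=7.
Step 5. [col 2: L + L ≡ S (mod 10)] several values work for L in column 2 (L + L ≡ S (mod 10), carry-in 1); try L=3 ⇒ L=3.
Step 6. [col 3: F + J ≡ F (mod 10)] F=2 is one option consistent with column 3 (F + J ≡ F (mod 10), carry-in 0) — take it ⇒ F=2.
Step 7. [col 4: F + Q ≡ U (mod 10)] U=8 is one option consistent with column 4 (F + Q ≡ U (mod 10), carry-in 0) — take it. So U=8.
Step 8. [col 4: F + Q ≡ U (mod 10)] from column 4 (F=2, U=8, carry-in 0, digits 0,1,2,3,5,7,8 already taken and all letters distinct): Q must equal 6. So Q=6.
Step 9. [col 5: U + B ≡ G (mod 10)] column 5 reads U+B+carry(0)=G with U=8, B=1; with digits 0,1,2,3,5,6,7,8 already taken and all letters distinct, the only value for G is 9, so G=9.

Answer: B=1, F=2, G=9, H=5, J=0, L=3, Q=6, S=7, U=8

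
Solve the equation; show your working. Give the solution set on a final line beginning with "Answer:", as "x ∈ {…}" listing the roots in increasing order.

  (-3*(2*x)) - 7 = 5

Step 1. [(-3*(2*x)) - 7 = 5] peel the -7: add 7 from each side. So sub: -3*(2*x) = 12.
Step 2. [-3*(2*x) = 12] -3·(inner) — divide through by -3. So div: 2*x = -4.
Step 3. [2*x = -4] 2 out front; divide by 2. So div: x = -2.

Answer: x ∈ {-2}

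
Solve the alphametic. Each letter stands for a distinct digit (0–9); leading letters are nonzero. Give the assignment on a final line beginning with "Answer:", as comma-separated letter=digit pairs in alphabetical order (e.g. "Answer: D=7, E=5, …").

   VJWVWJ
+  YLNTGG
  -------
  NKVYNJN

Step 1. [col 1: J + G ≡ N (mod 10)] N=1 is one option consistent with column 1 (J + G ≡ N (mod 10), carry-in 0) — take it ⇒ N=1.
Step 2. [col 1: J + G ≡ N (mod 10)] column 1 (J + G ≡ N (mod 10), carry-in 0) doesn't pin G yet; pick G=2 and continue ⇒ G=2.
Step 3. [col 1: J + G ≡ N (mod 10)] in column 1 we have J+G≡N with carry-in 0; given G=2, N=1 and digits 1,2 already taken and all letters distinct, that pins J to 9 ⇒ J=9.
Step 4. [col 2: W + G ≡ J (mod 10)] column 2 reads W+G+carry(1)=J with G=2, J=9; with digits 1,2,9 already taken and all letters distinct, the only value for W is 6, so W=6.
Step 5. [col 3: V + T ≡ N (mod 10)] several values work for T in column 3 (V + T ≡ N (mod 10), carry-in 0); try T=7, so T=7.
Step 6. [col 3: V + T ≡ N (mod 10)] column 3: given T=7, N=1, carry-in 0, and digits 1,2,6,7,9 already taken and all letters distinct, V+T≡N (mod 10) forces V=4 ⇒ V=4.
Step 7. [col 4: W + N ≡ Y (mod 10)] column 4: given W=6, N=1, carry-in 1, and digits 1,2,4,6,7,9 already taken and all letters distinct, W+N≡Y (mod 10) forces Y=8, so Y=8.
Step 8. [col 5: J + L ≡ V (mod 10)] from column 5 (J=9, V=4, carry-in 0, digits 1,2,4,6,7,8,9 already taken and all letters distinct): L must equal 5. So L=5.
Step 9. [col 6: V + Y ≡ K (mod 10)] in column 6 we have V+Y≡K with carry-in 1; given V=4, Y=8 and digits 1,2,4,5,6,7,8,9 already taken and all letters distinct, that pins K to 3. So K=3.

Answer: G=2, J=9, K=3, L=5, N=1, T=7, V=4, W=6, Y=8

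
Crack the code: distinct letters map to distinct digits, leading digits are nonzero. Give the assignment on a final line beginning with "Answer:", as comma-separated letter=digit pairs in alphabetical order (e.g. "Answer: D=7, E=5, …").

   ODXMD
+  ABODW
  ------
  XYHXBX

Step 1. [col 1: D + W ≡ X (mod 10)] D=7 is one option consistent with column 1 (D + W ≡ X (mod 10), carry-in 0) — take it ⇒ D=7.
Step 2. [col 1: D + W ≡ X (mod 10)] column 1 (D + W ≡ X (mod 10), carry-in 0) doesn't pin X yet; pick X=1 and continue. So X=1.
Step 3. [col 1: D + W ≡ X (mod 10)] column 1: given D=7, X=1, carry-in 0, and digits 1,7 already taken and all letters distinct, D+W≡X (mod 10) forces W=4, so W=4.
Step 4. [col 2: M + D ≡ B (mod 10)] several values work for B in column 2 (M + D ≡ B (mod 10), carry-in 1); try B=0 ⇒ B=0.
Step 5. [col 2: M + D ≡ B (mod 10)] column 2: given D=7, B=0, carry-in 1, and digits 0,1,4,7 already taken and all letters distinct, M+D≡B (mod 10) forces M=2. So M=2.
Step 6. [col 3: X + O ≡ X (mod 10)] column 3 reads X+O+carry(1)=X with X=1; with digits 0,1,2,4,7 already taken and all letters distinct, the only value for O is 9 ⇒ O=9.
Step 7. [col 4: D + B ≡ H (mod 10)] column 4: given D=7, B=0, carry-in 1, and digits 0,1,2,4,7,9 already taken and all letters distinct, D+B≡H (mod 10) forces H=8, so H=8.
Step 8. [col 5: O + A ≡ Y (mod 10)] from column 5 (O=9, carry-in 0, digits 0,1,2,4,7,8,9 already taken and all letters distinct): A must equal 6. So A=6.
Step 9. [col 5: O + A ≡ Y (mod 10)] column 5 reads O+A+carry(0)=Y with O=9, A=6; with digits 0,1,2,4,6,7,8,9 already taken and all letters distinct, the only value for Y is 5 ⇒ Y=5.

Answer: A=6, B=0, D=7, H=8, M=2, O=9, W=4, X=1, Y=5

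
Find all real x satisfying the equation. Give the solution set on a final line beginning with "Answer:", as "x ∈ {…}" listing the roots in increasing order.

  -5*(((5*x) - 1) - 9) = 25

Step 1. [-5*(((5*x) - 1) - 9) = 25] leading coefficient -5: divide by -5. So div: ((5*x) - 1) - 9 = -5.
Step 2. [((5*x) - 1) - 9 = -5] add 9: x sits inside (… - 9), so sub: (5*x) - 1 = 4.
Step 3. [(5*x) - 1 = 4] 1 comes off first (add 1). So sub: 5*x = 5.
Step 4. [5*x = 5] divide by the outer 5, so div: x = 1.

Answer: x ∈ {1}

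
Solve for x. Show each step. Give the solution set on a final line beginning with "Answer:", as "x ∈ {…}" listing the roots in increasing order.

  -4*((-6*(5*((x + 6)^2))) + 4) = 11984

Step 1. [-4*((-6*(5*((x + 6)^2))) + 4) = 11984] -4·(inner) — divide through by -4, so div: (-6*(5*((x + 6)^2))) + 4 = -2996.
Step 2. [(-6*(5*((x + 6)^2))) + 4 = -2996] +4 is outermost — subtract 4 both sides, so sub: -6*(5*((x + 6)^2)) = -3000.
Step 3. [-6*(5*((x + 6)^2)) = -3000] -6·(inner) — divide through by -6 ⇒ div: 5*((x + 6)^2) = 500.
Step 4. [5*((x + 6)^2) = 500] leading coefficient 5: divide by 5 ⇒ div: (x + 6)^2 = 100.
Step 5. [(x + 6)^2 = 100] LHS squared, RHS 100 ≥ 0: apply √ (±), so sqrt: x + 6 = 10 or -10.
Step 6. [x + 6 = 10 or -10] 6 comes off first (subtract 6), so sub: x = 4 or -16.

Answer: x ∈ {-16, 4}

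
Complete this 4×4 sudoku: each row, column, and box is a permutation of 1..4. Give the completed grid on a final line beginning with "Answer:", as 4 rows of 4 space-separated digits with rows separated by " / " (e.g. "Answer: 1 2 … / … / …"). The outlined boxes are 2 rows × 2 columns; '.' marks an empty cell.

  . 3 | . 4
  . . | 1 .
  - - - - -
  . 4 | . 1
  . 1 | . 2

Step 1. [r3c1∈{2,3}] across row 3, 2 lands solely at r3c1 ⇒ r3c1=2.
Step 2. [r4c1∈{3}] r4c1 is down to just 3 ⇒ r4c1=3.
Step 3. [r2c2∈{2}] r2c2 is down to just 2. So r2c2=2.
Step 4. [r1c3∈{2}] only 2 remains possible at r1c3. So r1c3=2.
Step 5. [r3c3∈{3}] r3c3 is down to just 3, so r3c3=3.
Step 6. [r2c1∈{4}] r2c1 is down to just 4 ⇒ r2c1=4.
Step 7. [r1c1∈{1}] nothing but 1 survives at r1c1 ⇒ r1c1=1.
Step 8. [r4c3∈{4}] r4c3 has the single candidate 4 ⇒ r4c3=4.
Step 9. [r2c4∈{3}] r2c4's peers cover all but 3, so r2c4=3.

Answer: 1 3 2 4 / 4 2 1 3 / 2 4 3 1 / 3 1 4 2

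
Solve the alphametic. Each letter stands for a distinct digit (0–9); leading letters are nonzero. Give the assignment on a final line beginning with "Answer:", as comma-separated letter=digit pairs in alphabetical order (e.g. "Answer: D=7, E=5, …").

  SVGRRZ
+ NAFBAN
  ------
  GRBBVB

Step 1. [col 1: Z + N ≡ B (mod 10)] several values work for N in column 1 (Z + N ≡ B (mod 10), carry-in 0); try N=6. So N=6.
Step 2. [col 1: Z + N ≡ B (mod 10)] column 1 (Z + N ≡ B (mod 10), carry-in 0) doesn't pin Z yet; pick Z=2 and continue. So Z=2.
Step 3. [col 1: Z + N ≡ B (mod 10)] column 1: given Z=2, N=6, carry-in 0, and digits 2,6 already taken and all letters distinct, Z+N≡B (mod 10) forces B=8, so B=8.
Step 4. [col 2: R + A ≡ V (mod 10)] column 2 (R + A ≡ V (mod 10), carry-in 0) doesn't pin R yet; pick R=9 and continue ⇒ R=9.
Step 5. [col 2: R + A ≡ V (mod 10)] several values work for A in column 2 (R + A ≡ V (mod 10), carry-in 0); try A=5, so A=5.
Step 6. [col 2: R + A ≡ V (mod 10)] column 2: given R=9, A=5, carry-in 0, and digits 2,5,6,8,9 already taken and all letters distinct, R+A≡V (mod 10) forces V=4. So V=4.
Step 7. [col 4: G + F ≡ B (mod 10)] several values work for G in column 4 (G + F ≡ B (mod 10), carry-in 1); try G=7 ⇒ G=7.
Step 8. [col 4: G + F ≡ B (mod 10)] column 4 reads G+F+carry(1)=B with G=7, B=8; with digits 2,4,5,6,7,8,9 already taken and all letters distinct, the only value for F is 0, so F=0.
Step 9. [col 6: S + N ≡ G (mod 10)] column 6 reads S+N+carry(0)=G with N=6, G=7; with digits 0,2,4,5,6,7,8,9 already taken and all letters distinct, the only value for S is 1 ⇒ S=1.

Answer: A=5, B=8, F=0, G=7, N=6, R=9, S=1, V=4, Z=2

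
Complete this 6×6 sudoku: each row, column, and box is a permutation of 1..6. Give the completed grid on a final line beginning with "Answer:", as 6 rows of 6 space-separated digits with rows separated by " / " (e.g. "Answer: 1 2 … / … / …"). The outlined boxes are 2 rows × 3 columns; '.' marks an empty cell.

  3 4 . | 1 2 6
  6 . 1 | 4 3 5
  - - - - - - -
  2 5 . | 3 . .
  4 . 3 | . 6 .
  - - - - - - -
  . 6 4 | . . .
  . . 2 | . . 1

Step 1. [r5c5∈{5}] r5c5's peers cover all but 5, so r5c5=5.
Step 2. [r4c6∈{2}] only 2 remains possible at r4c6, so r4c6=2.
Step 3. [r6c5∈{4}] r6c5 has the single candidate 4. So r6c5=4.
Step 4. [r3c6∈{4}] r3c6 has the single candidate 4 ⇒ r3c6=4.
Step 5. [r6c2∈{3}] r6c2 is down to just 3. So r6c2=3.
Step 6. [r6c4∈{6}] only 6 remains possible at r6c4. So r6c4=6.
Step 7. [r5c6∈{3}] nothing but 3 survives at r5c6, so r5c6=3.
Step 8. [r4c4∈{5}] r4c4's peers cover all but 5 ⇒ r4c4=5.
Step 9. [r1c3∈{5}] r1c3 has the single candidate 5 ⇒ r1c3=5.
Step 10. [r4c2∈{1}] r4c2's peers cover all but 1 ⇒ r4c2=1.
Step 11. [r5c4∈{2}] r5c4 has the single candidate 2 ⇒ r5c4=2.
Step 12. [r6c1∈{5}] r6c1 is down to just 5, so r6c1=5.
Step 13. [r3c3∈{6}] r3c3 has the single candidate 6 ⇒ r3c3=6.
Step 14. [r3c5∈{1}] r3c5 has the single candidate 1 ⇒ r3c5=1.
Step 15. [r2c2∈{2}] r2c2's peers cover all but 2 ⇒ r2c2=2.
Step 16. [r5c1∈{1}] r5c1 is down to just 1, so r5c1=1.

Answer: 3 4 5 1 2 6 / 6 2 1 4 3 5 / 2 5 6 3 1 4 / 4 1 3 5 6 2 / 1 6 4 2 5 3 / 5 3 2 6 4 1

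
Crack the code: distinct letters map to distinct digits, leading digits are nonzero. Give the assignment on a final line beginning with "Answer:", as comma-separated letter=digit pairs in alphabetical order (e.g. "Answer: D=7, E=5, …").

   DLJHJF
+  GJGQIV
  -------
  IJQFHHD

Step 1. [col 1: F + V ≡ D (mod 10)] column 1 (F + V ≡ D (mod 10), carry-in 0) doesn't pin D yet; pick D=6 and continue. So D=6.
Step 2. [col 1: F + V ≡ D (mod 10)] no forcing yet in column 1 (carry-in 0); V=9 is free and consistent — try it, so V=9.
Step 3. [col 1: F + V ≡ D (mod 10)] in column 1 we have F+V≡D with carry-in 0; given V=9, D=6 and digits 6,9 already taken and all letters distinct, that pins F to 7 ⇒ F=7.
Step 4. [col 2: J + I ≡ H (mod 10)] J=2 is one option consistent with column 2 (J + I ≡ H (mod 10), carry-in 1) — take it. So J=2.
Step 5. [col 2: J + I ≡ H (mod 10)] several values work for H in column 2 (J + I ≡ H (mod 10), carry-in 1); try H=4. So H=4.
Step 6. [col 2: J + I ≡ H (mod 10)] column 2: given J=2, H=4, carry-in 1, and digits 2,4,6,7,9 already taken and all letters distinct, J+I≡H (mod 10) forces I=1 ⇒ I=1.
Step 7. [col 3: H + Q ≡ H (mod 10)] in column 3 we have H+Q≡H with carry-in 0; given H=4 and digits 1,2,4,6,7,9 already taken and all letters distinct, that pins Q to 0 ⇒ Q=0.
Step 8. [col 4: J + G ≡ F (mod 10)] column 4: given J=2, F=7, carry-in 0, and digits 0,1,2,4,6,7,9 already taken and all letters distinct, J+G≡F (mod 10) forces G=5. So G=5.
Step 9. [col 5: L + J ≡ Q (mod 10)] in column 5 we have L+J≡Q with carry-in 0; given J=2, Q=0 and digits 0,1,2,4,5,6,7,9 already taken and all letters distinct, that pins L to 8 ⇒ L=8.

Answer: D=6, F=7, G=5, H=4, I=1, J=2, L=8, Q=0, V=9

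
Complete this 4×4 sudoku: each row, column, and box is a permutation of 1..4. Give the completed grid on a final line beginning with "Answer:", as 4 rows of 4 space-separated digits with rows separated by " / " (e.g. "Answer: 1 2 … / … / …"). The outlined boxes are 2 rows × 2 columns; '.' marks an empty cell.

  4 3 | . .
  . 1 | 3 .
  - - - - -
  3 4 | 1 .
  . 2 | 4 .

Step 1. [r3c4∈{2}] r3c4 is down to just 2. So r3c4=2.
Step 2. [r4c1∈{1}] nothing but 1 survives at r4c1. So r4c1=1.
Step 3. [r1c3∈{2}] nothing but 2 survives at r1c3. So r1c3=2.
Step 4. [r2c4∈{4}] r2c4 is down to just 4, so r2c4=4.
Step 5. [r4c4∈{3}] r4c4 has the single candidate 3 ⇒ r4c4=3.
Step 6. [r2c1∈{2}] only 2 remains possible at r2c1. So r2c1=2.
Step 7. [r1c4∈{1}] nothing but 1 survives at r1c4 ⇒ r1c4=1.

Answer: 4 3 2 1 / 2 1 3 4 / 3 4 1 2 / 1 2 4 3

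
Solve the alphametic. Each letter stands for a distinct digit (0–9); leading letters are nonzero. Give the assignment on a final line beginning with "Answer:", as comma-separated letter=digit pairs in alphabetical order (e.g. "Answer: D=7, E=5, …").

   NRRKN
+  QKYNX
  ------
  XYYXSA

Step 1. [col 1: N + X ≡ A (mod 10)] A=6 is one option consistent with column 1 (N + X ≡ A (mod 10), carry-in 0) — take it. So A=6.
Step 2. [col 1: N + X ≡ A (mod 10)] several values work for X in column 1 (N + X ≡ A (mod 10), carry-in 0); try X=1. So X=1.
Step 3. [col 1: N + X ≡ A (mod 10)] column 1: given X=1, A=6, carry-in 0, and digits 1,6 already taken and all letters distinct, N+X≡A (mod 10) forces N=5. So N=5.
Step 4. [col 2: K + N ≡ S (mod 10)] several values work for S in column 2 (K + N ≡ S (mod 10), carry-in 0); try S=9, so S=9.
Step 5. [col 2: K + N ≡ S (mod 10)] from column 2 (N=5, S=9, carry-in 0, digits 1,5,6,9 already taken and all letters distinct): K must equal 4. So K=4.
Step 6. [col 3: R + Y ≡ X (mod 10)] no forcing yet in column 3 (carry-in 0); Y=3 is free and consistent — try it ⇒ Y=3.
Step 7. [col 3: R + Y ≡ X (mod 10)] column 3 reads R+Y+carry(0)=X with Y=3, X=1; with digits 1,3,4,5,6,9 already taken and all letters distinct, the only value for R is 8. So R=8.
Step 8. [col 5: N + Q ≡ Y (mod 10)] column 5: given N=5, Y=3, carry-in 1, and digits 1,3,4,5,6,8,9 already taken and all letters distinct, N+Q≡Y (mod 10) forces Q=7 ⇒ Q=7.

Answer: A=6, K=4, N=5, Q=7, R=8, S=9, X=1, Y=3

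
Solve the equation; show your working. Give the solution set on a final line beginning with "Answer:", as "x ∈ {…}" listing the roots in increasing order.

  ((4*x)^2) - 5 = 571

Step 1. [((4*x)^2) - 5 = 571] 5 comes off first (add 5) ⇒ sub: (4*x)^2 = 576.
Step 2. [(4*x)^2 = 576] √ both sides: 576 ≥ 0 gives two branches, so sqrt: 4*x = 24 or -24.
Step 3. [4*x = 24 or -24] leading coefficient 4: divide by 4, so div: x = 6 or -6.

Answer: x ∈ {-6, 6}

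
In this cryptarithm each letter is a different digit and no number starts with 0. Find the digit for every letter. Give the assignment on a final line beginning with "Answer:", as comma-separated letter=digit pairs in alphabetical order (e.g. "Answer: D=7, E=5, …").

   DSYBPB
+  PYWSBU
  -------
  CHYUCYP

Step 1. [col 1: B + U ≡ P (mod 10)] no forcing yet in column 1 (carry-in 0); P=6 is free and consistent — try it ⇒ P=6.
Step 2. [col 1: B + U ≡ P (mod 10)] U=4 is one option consistent with column 1 (B + U ≡ P (mod 10), carry-in 0) — take it ⇒ U=4.
Step 3. [col 1: B + U ≡ P (mod 10)] column 1 reads B+U+carry(0)=P with U=4, P=6; with digits 4,6 already taken and all letters distinct, the only value for B is 2 ⇒ B=2.
Step 4. [C] the sum has 7 digits but both addends have 6; that extra leading digit C is the final carry, namely 1. So C=1.
Step 5. [col 2: P + B ≡ Y (mod 10)] from column 2 (P=6, B=2, carry-in 0, digits 1,2,4,6 already taken and all letters distinct): Y must equal 8. So Y=8.
Step 6. [col 3: B + S ≡ C (mod 10)] from column 3 (B=2, C=1, carry-in 0, digits 1,2,4,6,8 already taken and all letters distinct): S must equal 9, so S=9.
Step 7. [col 4: Y + W ≡ U (mod 10)] in column 4 we have Y+W≡U with carry-in 1; given Y=8, U=4 and digits 1,2,4,6,8,9 already taken and all letters distinct, that pins W to 5. So W=5.
Step 8. [col 6: D + P ≡ H (mod 10)] several values work for H in column 6 (D + P ≡ H (mod 10), carry-in 1); try H=0. So H=0.
Step 9. [col 6: D + P ≡ H (mod 10)] column 6 reads D+P+carry(1)=H with P=6, H=0; with digits 0,1,2,4,5,6,8,9 already taken and all letters distinct, the only value for D is 3. So D=3.

Answer: B=2, C=1, D=3, H=0, P=6, S=9, U=4, W=5, Y=8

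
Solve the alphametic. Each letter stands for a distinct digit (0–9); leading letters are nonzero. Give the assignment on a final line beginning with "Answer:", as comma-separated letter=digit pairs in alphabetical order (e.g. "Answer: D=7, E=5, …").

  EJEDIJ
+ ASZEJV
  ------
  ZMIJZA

Step 1. [col 1: J + V ≡ A (mod 10)] A=2 is one option consistent with column 1 (J + V ≡ A (mod 10), carry-in 0) — take it. So A=2.
Step 2. [col 1: J + V ≡ A (mod 10)] several values work for J in column 1 (J + V ≡ A (mod 10), carry-in 0); try J=5 ⇒ J=5.
Step 3. [col 1: J + V ≡ A (mod 10)] column 1: given J=5, A=2, carry-in 0, and digits 2,5 already taken and all letters distinct, J+V≡A (mod 10) forces V=7, so V=7.
Step 4. [col 2: I + J ≡ Z (mod 10)] several values work for I in column 2 (I + J ≡ Z (mod 10), carry-in 1); try I=0 ⇒ I=0.
Step 5. [col 2: I + J ≡ Z (mod 10)] column 2: given I=0, J=5, carry-in 1, and digits 0,2,5,7 already taken and all letters distinct, I+J≡Z (mod 10) forces Z=6. So Z=6.
Step 6. [col 3: D + E ≡ J (mod 10)] several values work for D in column 3 (D + E ≡ J (mod 10), carry-in 0); try D=1, so D=1.
Step 7. [col 3: D + E ≡ J (mod 10)] in column 3 we have D+E≡J with carry-in 0; given D=1, J=5 and digits 0,1,2,5,6,7 already taken and all letters distinct, that pins E to 4, so E=4.
Step 8. [col 5: J + S ≡ M (mod 10)] column 5 reads J+S+carry(1)=M with J=5; with digits 0,1,2,4,5,6,7 already taken and all letters distinct, the only value for M is 9 ⇒ M=9.
Step 9. [col 5: J + S ≡ M (mod 10)] in column 5 we have J+S≡M with carry-in 1; given J=5, M=9 and digits 0,1,2,4,5,6,7,9 already taken and all letters distinct, that pins S to 3 ⇒ S=3.

Answer: A=2, D=1, E=4, I=0, J=5, M=9, S=3, V=7, Z=6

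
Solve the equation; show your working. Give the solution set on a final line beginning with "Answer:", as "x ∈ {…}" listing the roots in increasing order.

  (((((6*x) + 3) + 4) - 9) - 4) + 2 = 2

Step 1. [(((((6*x) + 3) + 4) - 9) - 4) + 2 = 2] the outer +2 inverts by subtracting 2, so sub: ((((6*x) + 3) + 4) - 9) - 4 = 0.
Step 2. [((((6*x) + 3) + 4) - 9) - 4 = 0] add 4: x sits inside (… - 4). So sub: (((6*x) + 3) + 4) - 9 = 4.
Step 3. [(((6*x) + 3) + 4) - 9 = 4] the outer -9 inverts by adding 9. So sub: ((6*x) + 3) + 4 = 13.
Step 4. [((6*x) + 3) + 4 = 13] 4 comes off first (subtract 4) ⇒ sub: (6*x) + 3 = 9.
Step 5. [(6*x) + 3 = 9] peel the +3: subtract 3 from each side ⇒ sub: 6*x = 6.
Step 6. [6*x = 6] leading coefficient 6: divide by 6. So div: x = 1.

Answer: x ∈ {1}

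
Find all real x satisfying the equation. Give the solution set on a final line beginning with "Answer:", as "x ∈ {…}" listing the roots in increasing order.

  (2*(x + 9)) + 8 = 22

Step 1. [(2*(x + 9)) + 8 = 22] 8 comes off first (subtract 8) ⇒ sub: 2*(x + 9) = 14.
Step 2. [2*(x + 9) = 14] 2 out front; divide by 2, so div: x + 9 = 7.
Step 3. [x + 9 = 7] +9 is outermost — subtract 9 both sides, so sub: x = -2.

Answer: x ∈ {-2}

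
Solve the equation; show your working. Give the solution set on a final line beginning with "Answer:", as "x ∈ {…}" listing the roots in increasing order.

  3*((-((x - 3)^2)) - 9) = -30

Step 1. [3*((-((x - 3)^2)) - 9) = -30] 3·(inner) — divide through by 3, so div: (-((x - 3)^2)) - 9 = -10.
Step 2. [(-((x - 3)^2)) - 9 = -10] 9 comes off first (add 9). So sub: -((x - 3)^2) = -1.
Step 3. [-((x - 3)^2) = -1] leading − — multiply by −1 ⇒ neg: (x - 3)^2 = 1.
Step 4. [(x - 3)^2 = 1] LHS squared, RHS 1 ≥ 0: apply √ (±). So sqrt: x - 3 = 1 or -1.
Step 5. [x - 3 = 1 or -1] -3 is outermost — add 3 both sides. So sub: x = 4 or 2.

Answer: x ∈ {2, 4}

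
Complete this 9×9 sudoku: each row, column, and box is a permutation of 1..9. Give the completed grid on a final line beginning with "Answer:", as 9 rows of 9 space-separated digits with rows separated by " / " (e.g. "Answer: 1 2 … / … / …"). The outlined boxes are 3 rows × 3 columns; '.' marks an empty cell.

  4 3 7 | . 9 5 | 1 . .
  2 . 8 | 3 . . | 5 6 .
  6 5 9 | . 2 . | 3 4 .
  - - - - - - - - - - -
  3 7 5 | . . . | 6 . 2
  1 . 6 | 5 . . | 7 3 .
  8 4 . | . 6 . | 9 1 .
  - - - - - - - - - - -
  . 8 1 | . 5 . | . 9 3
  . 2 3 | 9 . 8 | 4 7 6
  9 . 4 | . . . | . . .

Step 1. [r5c6∈{2,4,9}] 2 has one home in row 5: r5c6 ⇒ r5c6=2.
Step 2. [r8c5∈{1}] only 1 remains possible at r8c5, so r8c5=1.
Step 3. [r4c8∈{8}] r4c8 has the single candidate 8 ⇒ r4c8=8.
Step 4. [r4c5∈{4}] r4c5's peers cover all but 4 ⇒ r4c5=4.
Step 5. [r2c5∈{7}] r2c5 has the single candidate 7, so r2c5=7.
Step 6. [r7c4∈{2,4,6,7}] in col 4, 4 fits only at r7c4. So r7c4=4.
Step 7. [r9c4∈{2,6,7}] 2 has one home in col 4: r9c4, so r9c4=2.
Step 8. [r9c6∈{3,6,7}] in row 9, 7 fits only at r9c6. So r9c6=7.
Step 9. [r3c6∈{1}] r3c6 has the single candidate 1, so r3c6=1.
Step 10. [r1c9∈{8}] r1c9 has the single candidate 8 ⇒ r1c9=8.
Step 11. [r9c8∈{5}] nothing but 5 survives at r9c8. So r9c8=5.
Step 12. [r6c6∈{3}] r6c6 has the single candidate 3 ⇒ r6c6=3.
Step 13. [r9c9∈{1}] r9c9 is down to just 1, so r9c9=1.
Step 14. [r2c6∈{4}] only 4 remains possible at r2c6, so r2c6=4.
Step 15. [r3c4∈{8}] nothing but 8 survives at r3c4, so r3c4=8.
Step 16. [r9c2∈{6}] r9c2 has the single candidate 6, so r9c2=6.
Step 17. [r2c9∈{9}] only 9 remains possible at r2c9. So r2c9=9.
Step 18. [r1c8∈{2}] r1c8's peers cover all but 2. So r1c8=2.
Step 19. [r5c2∈{9}] r5c2 is down to just 9 ⇒ r5c2=9.
Step 20. [r3c9∈{7}] only 7 remains possible at r3c9 ⇒ r3c9=7.
Step 21. [r1c4∈{6}] only 6 remains possible at r1c4 ⇒ r1c4=6.
Step 22. [r6c3∈{2}] r6c3 is down to just 2 ⇒ r6c3=2.
Step 23. [r7c6∈{6}] only 6 remains possible at r7c6. So r7c6=6.
Step 24. [r5c5∈{8}] only 8 remains possible at r5c5 ⇒ r5c5=8.
Step 25. [r9c5∈{3}] r9c5 has the single candidate 3 ⇒ r9c5=3.
Step 26. [r8c1∈{5}] r8c1 is down to just 5 ⇒ r8c1=5.
Step 27. [r4c4∈{1}] r4c4 has the single candidate 1 ⇒ r4c4=1.
Step 28. [r9c7∈{8}] only 8 remains possible at r9c7 ⇒ r9c7=8.
Step 29. [r6c4∈{7}] only 7 remains possible at r6c4. So r6c4=7.
Step 30. [r2c2∈{1}] nothing but 1 survives at r2c2. So r2c2=1.
Step 31. [r7c1∈{7}] r7c1 is down to just 7. So r7c1=7.
Step 32. [r6c9∈{5}] r6c9's peers cover all but 5, so r6c9=5.
Step 33. [r4c6∈{9}] r4c6's peers cover all but 9, so r4c6=9.
Step 34. [r7c7∈{2}] r7c7's peers cover all but 2, so r7c7=2.
Step 35. [r5c9∈{4}] only 4 remains possible at r5c9, so r5c9=4.

Answer: 4 3 7 6 9 5 1 2 8 / 2 1 8 3 7 4 5 6 9 / 6 5 9 8 2 1 3 4 7 / 3 7 5 1 4 9 6 8 2 / 1 9 6 5 8 2 7 3 4 / 8 4 2 7 6 3 9 1 5 / 7 8 1 4 5 6 2 9 3 / 5 2 3 9 1 8 4 7 6 / 9 6 4 2 3 7 8 5 1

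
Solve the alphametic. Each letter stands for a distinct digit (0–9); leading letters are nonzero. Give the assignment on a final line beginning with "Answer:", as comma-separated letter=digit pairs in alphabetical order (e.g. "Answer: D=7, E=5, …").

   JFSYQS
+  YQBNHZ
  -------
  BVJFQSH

Step 1. [col 1: S + Z ≡ H (mod 10)] column 1 (S + Z ≡ H (mod 10), carry-in 0) doesn't pin H yet; pick H=2 and continue. So H=2.
Step 2. [col 1: S + Z ≡ H (mod 10)] column 1 (S + Z ≡ H (mod 10), carry-in 0) doesn't pin S yet; pick S=7 and continue, so S=7.
Step 3. [col 1: S + Z ≡ H (mod 10)] in column 1 we have S+Z≡H with carry-in 0; given S=7, H=2 and digits 2,7 already taken and all letters distinct, that pins Z to 5. So Z=5.
Step 4. [B] adding two 6-digit numbers gives at most 6+1 digits, and here it does — B is that final carry and must be 1 ⇒ B=1.
Step 5. [col 2: Q + H ≡ S (mod 10)] from column 2 (H=2, S=7, carry-in 1, digits 1,2,5,7 already taken and all letters distinct): Q must equal 4 ⇒ Q=4.
Step 6. [col 3: Y + N ≡ Q (mod 10)] several values work for Y in column 3 (Y + N ≡ Q (mod 10), carry-in 0); try Y=6 ⇒ Y=6.
Step 7. [col 3: Y + N ≡ Q (mod 10)] column 3: given Y=6, Q=4, carry-in 0, and digits 1,2,4,5,6,7 already taken and all letters distinct, Y+N≡Q (mod 10) forces N=8 ⇒ N=8.
Step 8. [col 4: S + B ≡ F (mod 10)] column 4: given S=7, B=1, carry-in 1, and digits 1,2,4,5,6,7,8 already taken and all letters distinct, S+B≡F (mod 10) forces F=9. So F=9.
Step 9. [col 5: F + Q ≡ J (mod 10)] column 5: given F=9, Q=4, carry-in 0, and digits 1,2,4,5,6,7,8,9 already taken and all letters distinct, F+Q≡J (mod 10) forces J=3 ⇒ J=3.
Step 10. [col 6: J + Y ≡ V (mod 10)] column 6: given J=3, Y=6, carry-in 1, and digits 1,2,3,4,5,6,7,8,9 already taken and all letters distinct, J+Y≡V (mod 10) forces V=0. So V=0.

Answer: B=1, F=9, H=2, J=3, N=8, Q=4, S=7, V=0, Y=6, Z=5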